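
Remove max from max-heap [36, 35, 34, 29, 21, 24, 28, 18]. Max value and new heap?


Max = 36
Replace root with last, heapify down
Resulting heap: [35, 29, 34, 18, 21, 24, 28]


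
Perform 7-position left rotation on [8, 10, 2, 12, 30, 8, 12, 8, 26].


Left rotate by 7: [8, 26, 8, 10, 2, 12, 30, 8, 12]


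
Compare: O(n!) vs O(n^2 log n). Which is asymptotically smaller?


n^2 log n grows slower than factorial
O(n^2 log n) is asymptotically smaller; O(n!) grows faster


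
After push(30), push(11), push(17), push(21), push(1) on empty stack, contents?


push(30) -> [30]
push(11) -> [30, 11]
push(17) -> [30, 11, 17]
push(21) -> [30, 11, 17, 21]
push(1) -> [30, 11, 17, 21, 1]
Final stack (bottom to top): [30, 11, 17, 21, 1]


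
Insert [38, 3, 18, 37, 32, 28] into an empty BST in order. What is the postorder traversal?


Root = 38; build tree by BST insertion.
Postorder traversal: [28, 32, 37, 18, 3, 38]


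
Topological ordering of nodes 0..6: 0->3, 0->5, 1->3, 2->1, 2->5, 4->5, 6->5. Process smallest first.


Kahn's algorithm, process smallest node first
Order: [0, 2, 1, 3, 4, 6, 5]


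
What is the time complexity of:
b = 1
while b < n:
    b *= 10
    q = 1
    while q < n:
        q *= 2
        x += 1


Per nesting level: O(log n) * O(log n) = O((log n)^2)
Complexity: O((log n)^2)


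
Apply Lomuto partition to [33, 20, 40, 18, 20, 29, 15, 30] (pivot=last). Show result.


Elements <= 30 go left of pivot.
Result: [20, 18, 20, 29, 15, 30, 40, 33], pivot at index 5


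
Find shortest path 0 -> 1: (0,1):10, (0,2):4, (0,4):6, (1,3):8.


Dijkstra from 0:
Distances: {0: 0, 1: 10, 2: 4, 3: 18, 4: 6}
Shortest distance to 1 = 10, path = [0, 1]


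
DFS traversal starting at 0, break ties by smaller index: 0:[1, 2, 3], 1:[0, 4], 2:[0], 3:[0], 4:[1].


DFS stack-based: start with [0]
Visit order: [0, 1, 4, 2, 3]


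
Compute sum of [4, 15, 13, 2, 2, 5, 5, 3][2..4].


Prefix sums: [0, 4, 19, 32, 34, 36, 41, 46, 49]
Sum[2..4] = prefix[5] - prefix[2] = 36 - 19 = 17


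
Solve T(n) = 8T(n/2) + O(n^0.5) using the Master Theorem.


a=8, b=2, c=0.5. log_2(8)=3 > c=0.5. Case 1: O(n^log_b(a)) = O(n^3)
Complexity: O(n^3)


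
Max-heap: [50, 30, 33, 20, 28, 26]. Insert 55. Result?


Append 55: [50, 30, 33, 20, 28, 26, 55]
Bubble up: swap idx 6(55) with idx 2(33); swap idx 2(55) with idx 0(50)
Result: [55, 30, 50, 20, 28, 26, 33]


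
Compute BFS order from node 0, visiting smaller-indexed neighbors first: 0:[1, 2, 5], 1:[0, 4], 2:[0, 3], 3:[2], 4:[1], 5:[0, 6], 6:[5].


BFS queue: start with [0]
Visit order: [0, 1, 2, 5, 4, 3, 6]


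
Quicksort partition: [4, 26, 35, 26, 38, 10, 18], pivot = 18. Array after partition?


Elements <= 18 go left of pivot.
Result: [4, 10, 18, 26, 38, 26, 35], pivot at index 2


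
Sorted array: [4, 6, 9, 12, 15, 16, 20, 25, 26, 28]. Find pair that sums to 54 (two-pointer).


Two pointers: lo=0, hi=9
Found pair: (26, 28) summing to 54


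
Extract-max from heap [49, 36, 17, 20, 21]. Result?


Max = 49
Replace root with last, heapify down
Resulting heap: [36, 21, 17, 20]


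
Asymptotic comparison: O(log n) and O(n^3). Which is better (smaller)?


logarithmic grows slower than cubic
O(log n) is asymptotically smaller; O(n^3) grows faster


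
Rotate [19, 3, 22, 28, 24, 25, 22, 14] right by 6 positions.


Right rotate by 6: [22, 28, 24, 25, 22, 14, 19, 3]


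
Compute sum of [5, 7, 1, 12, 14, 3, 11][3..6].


Prefix sums: [0, 5, 12, 13, 25, 39, 42, 53]
Sum[3..6] = prefix[7] - prefix[3] = 53 - 13 = 40


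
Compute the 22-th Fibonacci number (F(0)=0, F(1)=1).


F(n)=F(n-1)+F(n-2)
...F(20)=6765, F(21)=10946, F(22)=17711


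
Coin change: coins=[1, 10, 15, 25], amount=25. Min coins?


dp[0]=0; dp[i]=1+min(dp[i-c] for c in coins)
...dp[20]=2, dp[21]=3, dp[22]=4, dp[23]=5, dp[24]=6, dp[25]=1
Minimum coins for 25 = 1


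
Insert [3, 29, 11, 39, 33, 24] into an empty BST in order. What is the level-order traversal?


Root = 3; build tree by BST insertion.
Level-Order traversal: [3, 29, 11, 39, 24, 33]


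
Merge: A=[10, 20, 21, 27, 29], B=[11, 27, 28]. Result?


Compare heads, take smaller each step.
Merged: [10, 11, 20, 21, 27, 27, 28, 29]


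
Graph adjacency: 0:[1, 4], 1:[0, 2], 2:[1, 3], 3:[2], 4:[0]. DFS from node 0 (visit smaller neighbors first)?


DFS stack-based: start with [0]
Visit order: [0, 1, 2, 3, 4]


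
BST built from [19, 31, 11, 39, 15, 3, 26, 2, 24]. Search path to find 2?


BST root = 19
Search for 2: compare at each node
Path: [19, 11, 3, 2]


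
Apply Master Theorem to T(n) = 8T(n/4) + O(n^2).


a=8, b=4, c=2. log_4(8)=1.5 < c=2. Case 3: O(n^c) = O(n^2)
Complexity: O(n^2)


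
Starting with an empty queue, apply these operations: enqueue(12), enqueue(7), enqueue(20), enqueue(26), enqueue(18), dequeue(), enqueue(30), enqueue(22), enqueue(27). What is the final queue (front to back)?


enqueue(12) -> [12]
enqueue(7) -> [12, 7]
enqueue(20) -> [12, 7, 20]
enqueue(26) -> [12, 7, 20, 26]
enqueue(18) -> [12, 7, 20, 26, 18]
dequeue() returns 12 -> [7, 20, 26, 18]
enqueue(30) -> [7, 20, 26, 18, 30]
enqueue(22) -> [7, 20, 26, 18, 30, 22]
enqueue(27) -> [7, 20, 26, 18, 30, 22, 27]
Final queue (front to back): [7, 20, 26, 18, 30, 22, 27]


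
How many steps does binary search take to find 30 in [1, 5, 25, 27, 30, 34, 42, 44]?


Search for 30:
[0,7] mid=3 arr[3]=27
[4,7] mid=5 arr[5]=34
[4,4] mid=4 arr[4]=30
Total: 3 comparisons


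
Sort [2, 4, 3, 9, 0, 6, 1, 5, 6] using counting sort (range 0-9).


Count array: [1, 1, 1, 1, 1, 1, 2, 0, 0, 1]
Reconstruct: [0, 1, 2, 3, 4, 5, 6, 6, 9]


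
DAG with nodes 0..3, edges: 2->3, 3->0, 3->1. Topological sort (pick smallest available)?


Kahn's algorithm, process smallest node first
Order: [2, 3, 0, 1]


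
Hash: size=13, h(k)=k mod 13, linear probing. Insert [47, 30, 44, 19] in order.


Insertions: 47->slot 8; 30->slot 4; 44->slot 5; 19->slot 6
Table: [None, None, None, None, 30, 44, 19, None, 47, None, None, None, None]


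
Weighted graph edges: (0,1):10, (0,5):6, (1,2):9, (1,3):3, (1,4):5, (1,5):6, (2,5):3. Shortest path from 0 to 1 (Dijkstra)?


Dijkstra from 0:
Distances: {0: 0, 1: 10, 2: 9, 3: 13, 4: 15, 5: 6}
Shortest distance to 1 = 10, path = [0, 1]


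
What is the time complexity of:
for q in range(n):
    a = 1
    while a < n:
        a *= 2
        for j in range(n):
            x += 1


Per nesting level: O(n) * O(log n) * O(n) = O(n^2 log n)
Complexity: O(n^2 log n)


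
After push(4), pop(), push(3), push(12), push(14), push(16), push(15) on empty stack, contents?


push(4) -> [4]
pop() returns 4 -> []
push(3) -> [3]
push(12) -> [3, 12]
push(14) -> [3, 12, 14]
push(16) -> [3, 12, 14, 16]
push(15) -> [3, 12, 14, 16, 15]
Final stack (bottom to top): [3, 12, 14, 16, 15]


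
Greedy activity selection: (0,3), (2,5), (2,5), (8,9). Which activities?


Greedy: pick earliest-ending, then skip overlaps.
Selected (2 activities): [(0, 3), (8, 9)]


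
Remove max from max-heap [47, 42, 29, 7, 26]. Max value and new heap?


Max = 47
Replace root with last, heapify down
Resulting heap: [42, 26, 29, 7]


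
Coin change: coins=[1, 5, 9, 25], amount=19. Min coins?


dp[0]=0; dp[i]=1+min(dp[i-c] for c in coins)
...dp[14]=2, dp[15]=3, dp[16]=4, dp[17]=5, dp[18]=2, dp[19]=3
Minimum coins for 19 = 3


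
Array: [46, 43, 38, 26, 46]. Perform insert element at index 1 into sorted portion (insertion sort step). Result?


After one pass: [43, 46, 38, 26, 46]


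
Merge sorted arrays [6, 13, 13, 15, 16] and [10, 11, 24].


Compare heads, take smaller each step.
Merged: [6, 10, 11, 13, 13, 15, 16, 24]


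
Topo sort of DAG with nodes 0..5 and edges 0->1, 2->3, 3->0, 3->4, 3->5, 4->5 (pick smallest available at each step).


Kahn's algorithm, process smallest node first
Order: [2, 3, 0, 1, 4, 5]


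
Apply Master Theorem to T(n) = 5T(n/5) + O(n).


a=5, b=5, c=1. log_5(5)=1 = c=1. Case 2: O(n^c log n) = O(n log n)
Complexity: O(n log n)


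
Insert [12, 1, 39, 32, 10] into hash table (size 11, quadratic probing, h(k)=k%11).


Insertions: 12->slot 1; 1->slot 2; 39->slot 6; 32->slot 10; 10->slot 0
Table: [10, 12, 1, None, None, None, 39, None, None, None, 32]


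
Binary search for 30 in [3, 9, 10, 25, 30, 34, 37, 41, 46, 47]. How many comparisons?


Search for 30:
[0,9] mid=4 arr[4]=30
Total: 1 comparisons


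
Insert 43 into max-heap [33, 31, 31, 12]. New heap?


Append 43: [33, 31, 31, 12, 43]
Bubble up: swap idx 4(43) with idx 1(31); swap idx 1(43) with idx 0(33)
Result: [43, 33, 31, 12, 31]


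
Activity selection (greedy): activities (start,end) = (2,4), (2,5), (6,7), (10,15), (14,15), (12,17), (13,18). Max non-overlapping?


Greedy: pick earliest-ending, then skip overlaps.
Selected (3 activities): [(2, 4), (6, 7), (10, 15)]


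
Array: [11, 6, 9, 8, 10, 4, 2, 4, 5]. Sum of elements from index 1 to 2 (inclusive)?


Prefix sums: [0, 11, 17, 26, 34, 44, 48, 50, 54, 59]
Sum[1..2] = prefix[3] - prefix[1] = 26 - 11 = 15


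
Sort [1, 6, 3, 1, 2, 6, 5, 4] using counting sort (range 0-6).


Count array: [0, 2, 1, 1, 1, 1, 2]
Reconstruct: [1, 1, 2, 3, 4, 5, 6, 6]


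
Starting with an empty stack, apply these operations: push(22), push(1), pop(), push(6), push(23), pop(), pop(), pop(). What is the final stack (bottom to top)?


push(22) -> [22]
push(1) -> [22, 1]
pop() returns 1 -> [22]
push(6) -> [22, 6]
push(23) -> [22, 6, 23]
pop() returns 23 -> [22, 6]
pop() returns 6 -> [22]
pop() returns 22 -> []
Final stack (bottom to top): []


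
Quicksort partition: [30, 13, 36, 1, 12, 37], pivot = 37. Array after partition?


Elements <= 37 go left of pivot.
Result: [30, 13, 36, 1, 12, 37], pivot at index 5


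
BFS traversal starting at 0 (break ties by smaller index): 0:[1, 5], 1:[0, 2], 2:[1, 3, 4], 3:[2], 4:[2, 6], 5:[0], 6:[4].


BFS queue: start with [0]
Visit order: [0, 1, 5, 2, 3, 4, 6]


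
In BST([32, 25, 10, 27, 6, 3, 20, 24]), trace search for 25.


BST root = 32
Search for 25: compare at each node
Path: [32, 25]


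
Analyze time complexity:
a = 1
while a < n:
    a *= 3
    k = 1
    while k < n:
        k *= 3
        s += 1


Per nesting level: O(log n) * O(log n) = O((log n)^2)
Complexity: O((log n)^2)


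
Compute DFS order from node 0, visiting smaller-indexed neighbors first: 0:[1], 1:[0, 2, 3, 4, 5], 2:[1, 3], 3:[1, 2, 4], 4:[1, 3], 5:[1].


DFS stack-based: start with [0]
Visit order: [0, 1, 2, 3, 4, 5]


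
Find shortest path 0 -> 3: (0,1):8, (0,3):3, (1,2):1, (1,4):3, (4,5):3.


Dijkstra from 0:
Distances: {0: 0, 1: 8, 2: 9, 3: 3, 4: 11, 5: 14}
Shortest distance to 3 = 3, path = [0, 3]


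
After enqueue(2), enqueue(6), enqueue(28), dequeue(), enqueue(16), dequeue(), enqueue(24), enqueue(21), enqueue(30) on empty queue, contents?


enqueue(2) -> [2]
enqueue(6) -> [2, 6]
enqueue(28) -> [2, 6, 28]
dequeue() returns 2 -> [6, 28]
enqueue(16) -> [6, 28, 16]
dequeue() returns 6 -> [28, 16]
enqueue(24) -> [28, 16, 24]
enqueue(21) -> [28, 16, 24, 21]
enqueue(30) -> [28, 16, 24, 21, 30]
Final queue (front to back): [28, 16, 24, 21, 30]


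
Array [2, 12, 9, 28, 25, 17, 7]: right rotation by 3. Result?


Right rotate by 3: [25, 17, 7, 2, 12, 9, 28]


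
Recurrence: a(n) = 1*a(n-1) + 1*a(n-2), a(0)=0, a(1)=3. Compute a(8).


Build bottom-up:
...a(6)=24, a(7)=39, a(8)=1*39+1*24=63


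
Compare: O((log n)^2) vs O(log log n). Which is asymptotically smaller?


double-logarithmic grows slower than polylogarithmic
O(log log n) is asymptotically smaller; O((log n)^2) grows faster


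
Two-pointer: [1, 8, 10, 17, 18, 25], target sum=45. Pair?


Two pointers: lo=0, hi=5
No pair sums to 45


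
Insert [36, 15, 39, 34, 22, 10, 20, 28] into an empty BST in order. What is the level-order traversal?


Root = 36; build tree by BST insertion.
Level-Order traversal: [36, 15, 39, 10, 34, 22, 20, 28]


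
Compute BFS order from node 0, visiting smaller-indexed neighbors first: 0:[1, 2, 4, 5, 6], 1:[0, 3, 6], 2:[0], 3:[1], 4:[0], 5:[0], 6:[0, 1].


BFS queue: start with [0]
Visit order: [0, 1, 2, 4, 5, 6, 3]


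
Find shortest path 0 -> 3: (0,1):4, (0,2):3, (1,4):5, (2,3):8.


Dijkstra from 0:
Distances: {0: 0, 1: 4, 2: 3, 3: 11, 4: 9}
Shortest distance to 3 = 11, path = [0, 2, 3]


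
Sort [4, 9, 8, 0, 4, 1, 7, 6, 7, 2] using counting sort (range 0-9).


Count array: [1, 1, 1, 0, 2, 0, 1, 2, 1, 1]
Reconstruct: [0, 1, 2, 4, 4, 6, 7, 7, 8, 9]


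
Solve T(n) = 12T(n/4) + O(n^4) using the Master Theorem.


a=12, b=4, c=4. log_4(12)=1.792 < c=4. Case 3: O(n^c) = O(n^4)
Complexity: O(n^4)


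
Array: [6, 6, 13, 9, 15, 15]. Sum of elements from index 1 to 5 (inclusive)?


Prefix sums: [0, 6, 12, 25, 34, 49, 64]
Sum[1..5] = prefix[6] - prefix[1] = 64 - 6 = 58


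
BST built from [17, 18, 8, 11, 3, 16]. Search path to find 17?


BST root = 17
Search for 17: compare at each node
Path: [17]


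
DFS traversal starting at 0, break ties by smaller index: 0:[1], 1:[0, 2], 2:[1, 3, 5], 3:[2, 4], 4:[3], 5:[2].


DFS stack-based: start with [0]
Visit order: [0, 1, 2, 3, 4, 5]


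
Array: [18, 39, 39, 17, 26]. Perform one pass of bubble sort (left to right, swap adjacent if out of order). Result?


After one pass: [18, 39, 17, 26, 39]


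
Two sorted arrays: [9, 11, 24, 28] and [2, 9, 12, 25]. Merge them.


Compare heads, take smaller each step.
Merged: [2, 9, 9, 11, 12, 24, 25, 28]


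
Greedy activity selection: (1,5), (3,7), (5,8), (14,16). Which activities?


Greedy: pick earliest-ending, then skip overlaps.
Selected (3 activities): [(1, 5), (5, 8), (14, 16)]


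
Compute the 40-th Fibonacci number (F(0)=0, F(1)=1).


F(n)=F(n-1)+F(n-2)
...F(38)=39088169, F(39)=63245986, F(40)=102334155


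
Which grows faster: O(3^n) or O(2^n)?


exponential grows slower than exponential (base 3)
O(2^n) is asymptotically smaller; O(3^n) grows faster


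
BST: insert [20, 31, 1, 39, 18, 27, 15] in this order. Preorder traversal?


Root = 20; build tree by BST insertion.
Preorder traversal: [20, 1, 18, 15, 31, 27, 39]


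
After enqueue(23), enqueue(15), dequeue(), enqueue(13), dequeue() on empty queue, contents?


enqueue(23) -> [23]
enqueue(15) -> [23, 15]
dequeue() returns 23 -> [15]
enqueue(13) -> [15, 13]
dequeue() returns 15 -> [13]
Final queue (front to back): [13]


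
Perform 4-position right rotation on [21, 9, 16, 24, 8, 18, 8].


Right rotate by 4: [24, 8, 18, 8, 21, 9, 16]


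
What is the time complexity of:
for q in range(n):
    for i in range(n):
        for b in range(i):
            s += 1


Per nesting level: O(n) * O(n) * O(n) [triangular over i] = O(n^3)
Complexity: O(n^3)


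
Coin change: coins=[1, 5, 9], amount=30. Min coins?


dp[0]=0; dp[i]=1+min(dp[i-c] for c in coins)
...dp[25]=5, dp[26]=6, dp[27]=3, dp[28]=4, dp[29]=5, dp[30]=6
Minimum coins for 30 = 6


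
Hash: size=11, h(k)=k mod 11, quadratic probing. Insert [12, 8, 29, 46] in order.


Insertions: 12->slot 1; 8->slot 8; 29->slot 7; 46->slot 2
Table: [None, 12, 46, None, None, None, None, 29, 8, None, None]


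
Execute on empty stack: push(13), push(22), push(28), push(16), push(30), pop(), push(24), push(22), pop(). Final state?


push(13) -> [13]
push(22) -> [13, 22]
push(28) -> [13, 22, 28]
push(16) -> [13, 22, 28, 16]
push(30) -> [13, 22, 28, 16, 30]
pop() returns 30 -> [13, 22, 28, 16]
push(24) -> [13, 22, 28, 16, 24]
push(22) -> [13, 22, 28, 16, 24, 22]
pop() returns 22 -> [13, 22, 28, 16, 24]
Final stack (bottom to top): [13, 22, 28, 16, 24]


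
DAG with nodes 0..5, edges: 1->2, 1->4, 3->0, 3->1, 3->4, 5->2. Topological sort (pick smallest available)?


Kahn's algorithm, process smallest node first
Order: [3, 0, 1, 4, 5, 2]


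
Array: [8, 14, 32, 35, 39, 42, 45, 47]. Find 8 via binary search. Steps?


Search for 8:
[0,7] mid=3 arr[3]=35
[0,2] mid=1 arr[1]=14
[0,0] mid=0 arr[0]=8
Total: 3 comparisons


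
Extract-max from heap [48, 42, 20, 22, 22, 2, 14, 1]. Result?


Max = 48
Replace root with last, heapify down
Resulting heap: [42, 22, 20, 1, 22, 2, 14]


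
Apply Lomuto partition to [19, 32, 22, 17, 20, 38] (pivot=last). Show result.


Elements <= 38 go left of pivot.
Result: [19, 32, 22, 17, 20, 38], pivot at index 5


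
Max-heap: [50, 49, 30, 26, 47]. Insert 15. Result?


Append 15: [50, 49, 30, 26, 47, 15]
Bubble up: no swaps needed
Result: [50, 49, 30, 26, 47, 15]


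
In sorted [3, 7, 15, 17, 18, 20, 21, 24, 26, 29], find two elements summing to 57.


Two pointers: lo=0, hi=9
No pair sums to 57


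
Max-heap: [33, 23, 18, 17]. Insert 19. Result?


Append 19: [33, 23, 18, 17, 19]
Bubble up: no swaps needed
Result: [33, 23, 18, 17, 19]


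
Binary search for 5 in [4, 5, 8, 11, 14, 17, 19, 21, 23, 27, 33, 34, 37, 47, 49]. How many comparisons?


Search for 5:
[0,14] mid=7 arr[7]=21
[0,6] mid=3 arr[3]=11
[0,2] mid=1 arr[1]=5
Total: 3 comparisons


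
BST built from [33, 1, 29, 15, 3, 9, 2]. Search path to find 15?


BST root = 33
Search for 15: compare at each node
Path: [33, 1, 29, 15]


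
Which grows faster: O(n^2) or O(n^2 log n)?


quadratic grows slower than n^2 log n
O(n^2) is asymptotically smaller; O(n^2 log n) grows faster


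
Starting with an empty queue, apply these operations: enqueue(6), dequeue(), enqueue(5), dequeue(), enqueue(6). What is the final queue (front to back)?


enqueue(6) -> [6]
dequeue() returns 6 -> []
enqueue(5) -> [5]
dequeue() returns 5 -> []
enqueue(6) -> [6]
Final queue (front to back): [6]


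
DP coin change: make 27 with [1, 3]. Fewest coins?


dp[0]=0; dp[i]=1+min(dp[i-c] for c in coins)
...dp[22]=8, dp[23]=9, dp[24]=8, dp[25]=9, dp[26]=10, dp[27]=9
Minimum coins for 27 = 9


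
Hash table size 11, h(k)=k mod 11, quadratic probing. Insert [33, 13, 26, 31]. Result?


Insertions: 33->slot 0; 13->slot 2; 26->slot 4; 31->slot 9
Table: [33, None, 13, None, 26, None, None, None, None, 31, None]


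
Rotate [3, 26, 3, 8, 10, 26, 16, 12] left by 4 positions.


Left rotate by 4: [10, 26, 16, 12, 3, 26, 3, 8]


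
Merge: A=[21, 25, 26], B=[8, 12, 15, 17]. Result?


Compare heads, take smaller each step.
Merged: [8, 12, 15, 17, 21, 25, 26]


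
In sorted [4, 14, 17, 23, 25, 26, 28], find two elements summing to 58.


Two pointers: lo=0, hi=6
No pair sums to 58


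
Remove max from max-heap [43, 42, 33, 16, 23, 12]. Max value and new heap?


Max = 43
Replace root with last, heapify down
Resulting heap: [42, 23, 33, 16, 12]


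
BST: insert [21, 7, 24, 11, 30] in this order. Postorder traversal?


Root = 21; build tree by BST insertion.
Postorder traversal: [11, 7, 30, 24, 21]


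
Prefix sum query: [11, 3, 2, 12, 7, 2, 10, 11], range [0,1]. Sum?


Prefix sums: [0, 11, 14, 16, 28, 35, 37, 47, 58]
Sum[0..1] = prefix[2] - prefix[0] = 14 - 0 = 14


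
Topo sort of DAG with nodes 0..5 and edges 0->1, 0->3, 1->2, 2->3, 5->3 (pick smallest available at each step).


Kahn's algorithm, process smallest node first
Order: [0, 1, 2, 4, 5, 3]


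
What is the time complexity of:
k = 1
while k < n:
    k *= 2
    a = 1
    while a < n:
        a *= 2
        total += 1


Per nesting level: O(log n) * O(log n) = O((log n)^2)
Complexity: O((log n)^2)


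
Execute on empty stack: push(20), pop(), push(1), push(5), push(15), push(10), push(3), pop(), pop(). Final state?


push(20) -> [20]
pop() returns 20 -> []
push(1) -> [1]
push(5) -> [1, 5]
push(15) -> [1, 5, 15]
push(10) -> [1, 5, 15, 10]
push(3) -> [1, 5, 15, 10, 3]
pop() returns 3 -> [1, 5, 15, 10]
pop() returns 10 -> [1, 5, 15]
Final stack (bottom to top): [1, 5, 15]


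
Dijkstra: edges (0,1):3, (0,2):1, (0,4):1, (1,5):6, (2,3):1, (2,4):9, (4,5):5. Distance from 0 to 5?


Dijkstra from 0:
Distances: {0: 0, 1: 3, 2: 1, 3: 2, 4: 1, 5: 6}
Shortest distance to 5 = 6, path = [0, 4, 5]


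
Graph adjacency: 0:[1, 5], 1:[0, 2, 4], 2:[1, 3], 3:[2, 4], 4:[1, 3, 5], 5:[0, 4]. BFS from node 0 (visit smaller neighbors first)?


BFS queue: start with [0]
Visit order: [0, 1, 5, 2, 4, 3]


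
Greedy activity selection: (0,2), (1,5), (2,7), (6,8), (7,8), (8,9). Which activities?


Greedy: pick earliest-ending, then skip overlaps.
Selected (4 activities): [(0, 2), (2, 7), (7, 8), (8, 9)]


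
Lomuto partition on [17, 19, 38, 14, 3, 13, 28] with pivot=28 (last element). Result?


Elements <= 28 go left of pivot.
Result: [17, 19, 14, 3, 13, 28, 38], pivot at index 5


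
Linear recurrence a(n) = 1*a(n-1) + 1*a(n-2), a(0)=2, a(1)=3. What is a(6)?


Build bottom-up:
...a(4)=13, a(5)=21, a(6)=1*21+1*13=34


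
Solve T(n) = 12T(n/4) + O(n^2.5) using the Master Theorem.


a=12, b=4, c=2.5. log_4(12)=1.792 < c=2.5. Case 3: O(n^c) = O(n^2.500)
Complexity: O(n^2.500)


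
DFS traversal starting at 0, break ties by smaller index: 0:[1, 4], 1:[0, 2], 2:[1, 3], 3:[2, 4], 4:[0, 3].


DFS stack-based: start with [0]
Visit order: [0, 1, 2, 3, 4]


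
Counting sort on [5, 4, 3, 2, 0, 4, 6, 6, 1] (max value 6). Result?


Count array: [1, 1, 1, 1, 2, 1, 2]
Reconstruct: [0, 1, 2, 3, 4, 4, 5, 6, 6]


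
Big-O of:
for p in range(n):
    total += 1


Per nesting level: O(n) = O(n)
Complexity: O(n)


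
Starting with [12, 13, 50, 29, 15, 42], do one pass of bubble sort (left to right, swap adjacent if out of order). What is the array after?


After one pass: [12, 13, 29, 15, 42, 50]


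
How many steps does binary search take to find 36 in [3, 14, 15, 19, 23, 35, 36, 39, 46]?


Search for 36:
[0,8] mid=4 arr[4]=23
[5,8] mid=6 arr[6]=36
Total: 2 comparisons


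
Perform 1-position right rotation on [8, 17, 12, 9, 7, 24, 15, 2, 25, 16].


Right rotate by 1: [16, 8, 17, 12, 9, 7, 24, 15, 2, 25]


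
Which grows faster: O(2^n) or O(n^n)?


exponential grows slower than n^n
O(2^n) is asymptotically smaller; O(n^n) grows faster


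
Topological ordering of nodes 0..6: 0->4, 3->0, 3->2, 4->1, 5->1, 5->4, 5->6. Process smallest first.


Kahn's algorithm, process smallest node first
Order: [3, 0, 2, 5, 4, 1, 6]


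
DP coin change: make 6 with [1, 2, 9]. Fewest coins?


dp[0]=0; dp[i]=1+min(dp[i-c] for c in coins)
...dp[1]=1, dp[2]=1, dp[3]=2, dp[4]=2, dp[5]=3, dp[6]=3
Minimum coins for 6 = 3


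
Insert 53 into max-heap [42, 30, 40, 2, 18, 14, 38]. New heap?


Append 53: [42, 30, 40, 2, 18, 14, 38, 53]
Bubble up: swap idx 7(53) with idx 3(2); swap idx 3(53) with idx 1(30); swap idx 1(53) with idx 0(42)
Result: [53, 42, 40, 30, 18, 14, 38, 2]


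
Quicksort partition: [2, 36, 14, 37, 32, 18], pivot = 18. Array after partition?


Elements <= 18 go left of pivot.
Result: [2, 14, 18, 37, 32, 36], pivot at index 2


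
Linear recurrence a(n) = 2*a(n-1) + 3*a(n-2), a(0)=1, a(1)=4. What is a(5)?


Build bottom-up:
...a(3)=34, a(4)=101, a(5)=2*101+3*34=304


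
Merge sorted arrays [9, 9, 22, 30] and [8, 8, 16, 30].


Compare heads, take smaller each step.
Merged: [8, 8, 9, 9, 16, 22, 30, 30]


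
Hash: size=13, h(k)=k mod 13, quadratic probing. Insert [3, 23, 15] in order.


Insertions: 3->slot 3; 23->slot 10; 15->slot 2
Table: [None, None, 15, 3, None, None, None, None, None, None, 23, None, None]


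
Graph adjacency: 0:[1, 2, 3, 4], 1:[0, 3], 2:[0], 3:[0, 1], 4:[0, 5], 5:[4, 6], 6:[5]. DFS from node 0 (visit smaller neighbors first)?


DFS stack-based: start with [0]
Visit order: [0, 1, 3, 2, 4, 5, 6]


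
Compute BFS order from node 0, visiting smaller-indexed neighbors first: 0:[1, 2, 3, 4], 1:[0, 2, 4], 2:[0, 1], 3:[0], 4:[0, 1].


BFS queue: start with [0]
Visit order: [0, 1, 2, 3, 4]


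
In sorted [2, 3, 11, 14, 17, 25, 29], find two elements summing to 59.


Two pointers: lo=0, hi=6
No pair sums to 59


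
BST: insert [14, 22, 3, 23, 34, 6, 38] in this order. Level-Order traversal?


Root = 14; build tree by BST insertion.
Level-Order traversal: [14, 3, 22, 6, 23, 34, 38]


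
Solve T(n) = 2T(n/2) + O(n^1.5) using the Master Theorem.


a=2, b=2, c=1.5. log_2(2)=1 < c=1.5. Case 3: O(n^c) = O(n^1.500)
Complexity: O(n^1.500)


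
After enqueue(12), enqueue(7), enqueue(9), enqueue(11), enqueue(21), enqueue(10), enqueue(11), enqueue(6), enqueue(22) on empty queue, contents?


enqueue(12) -> [12]
enqueue(7) -> [12, 7]
enqueue(9) -> [12, 7, 9]
enqueue(11) -> [12, 7, 9, 11]
enqueue(21) -> [12, 7, 9, 11, 21]
enqueue(10) -> [12, 7, 9, 11, 21, 10]
enqueue(11) -> [12, 7, 9, 11, 21, 10, 11]
enqueue(6) -> [12, 7, 9, 11, 21, 10, 11, 6]
enqueue(22) -> [12, 7, 9, 11, 21, 10, 11, 6, 22]
Final queue (front to back): [12, 7, 9, 11, 21, 10, 11, 6, 22]


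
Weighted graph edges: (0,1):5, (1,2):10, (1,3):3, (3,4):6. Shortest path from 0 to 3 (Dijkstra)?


Dijkstra from 0:
Distances: {0: 0, 1: 5, 2: 15, 3: 8, 4: 14}
Shortest distance to 3 = 8, path = [0, 1, 3]


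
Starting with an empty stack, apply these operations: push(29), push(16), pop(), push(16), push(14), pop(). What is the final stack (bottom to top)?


push(29) -> [29]
push(16) -> [29, 16]
pop() returns 16 -> [29]
push(16) -> [29, 16]
push(14) -> [29, 16, 14]
pop() returns 14 -> [29, 16]
Final stack (bottom to top): [29, 16]


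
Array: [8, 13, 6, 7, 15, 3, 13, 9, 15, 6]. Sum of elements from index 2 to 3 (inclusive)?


Prefix sums: [0, 8, 21, 27, 34, 49, 52, 65, 74, 89, 95]
Sum[2..3] = prefix[4] - prefix[2] = 34 - 21 = 13


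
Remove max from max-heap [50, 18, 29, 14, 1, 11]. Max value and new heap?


Max = 50
Replace root with last, heapify down
Resulting heap: [29, 18, 11, 14, 1]


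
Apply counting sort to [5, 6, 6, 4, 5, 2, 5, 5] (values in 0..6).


Count array: [0, 0, 1, 0, 1, 4, 2]
Reconstruct: [2, 4, 5, 5, 5, 5, 6, 6]


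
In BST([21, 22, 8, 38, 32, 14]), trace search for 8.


BST root = 21
Search for 8: compare at each node
Path: [21, 8]


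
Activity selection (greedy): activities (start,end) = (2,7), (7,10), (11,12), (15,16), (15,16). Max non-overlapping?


Greedy: pick earliest-ending, then skip overlaps.
Selected (4 activities): [(2, 7), (7, 10), (11, 12), (15, 16)]


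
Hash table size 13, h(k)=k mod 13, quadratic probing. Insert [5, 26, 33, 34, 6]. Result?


Insertions: 5->slot 5; 26->slot 0; 33->slot 7; 34->slot 8; 6->slot 6
Table: [26, None, None, None, None, 5, 6, 33, 34, None, None, None, None]


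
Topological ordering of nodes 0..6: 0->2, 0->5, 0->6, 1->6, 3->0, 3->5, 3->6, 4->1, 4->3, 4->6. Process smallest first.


Kahn's algorithm, process smallest node first
Order: [4, 1, 3, 0, 2, 5, 6]


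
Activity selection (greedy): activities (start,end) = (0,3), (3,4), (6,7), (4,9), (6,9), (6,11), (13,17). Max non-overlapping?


Greedy: pick earliest-ending, then skip overlaps.
Selected (4 activities): [(0, 3), (3, 4), (6, 7), (13, 17)]


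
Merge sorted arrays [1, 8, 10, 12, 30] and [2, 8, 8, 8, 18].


Compare heads, take smaller each step.
Merged: [1, 2, 8, 8, 8, 8, 10, 12, 18, 30]


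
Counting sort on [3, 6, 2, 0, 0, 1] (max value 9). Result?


Count array: [2, 1, 1, 1, 0, 0, 1, 0, 0, 0]
Reconstruct: [0, 0, 1, 2, 3, 6]


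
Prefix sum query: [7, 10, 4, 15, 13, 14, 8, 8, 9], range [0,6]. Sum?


Prefix sums: [0, 7, 17, 21, 36, 49, 63, 71, 79, 88]
Sum[0..6] = prefix[7] - prefix[0] = 71 - 0 = 71


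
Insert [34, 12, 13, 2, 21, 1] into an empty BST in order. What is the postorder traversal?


Root = 34; build tree by BST insertion.
Postorder traversal: [1, 2, 21, 13, 12, 34]


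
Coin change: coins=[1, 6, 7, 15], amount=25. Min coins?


dp[0]=0; dp[i]=1+min(dp[i-c] for c in coins)
...dp[20]=3, dp[21]=2, dp[22]=2, dp[23]=3, dp[24]=4, dp[25]=4
Minimum coins for 25 = 4


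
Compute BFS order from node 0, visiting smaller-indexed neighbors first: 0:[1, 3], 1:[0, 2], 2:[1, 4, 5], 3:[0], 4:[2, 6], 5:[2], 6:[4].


BFS queue: start with [0]
Visit order: [0, 1, 3, 2, 4, 5, 6]


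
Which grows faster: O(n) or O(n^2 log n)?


linear grows slower than n^2 log n
O(n) is asymptotically smaller; O(n^2 log n) grows faster


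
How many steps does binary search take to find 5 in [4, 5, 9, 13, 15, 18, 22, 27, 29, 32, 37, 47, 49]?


Search for 5:
[0,12] mid=6 arr[6]=22
[0,5] mid=2 arr[2]=9
[0,1] mid=0 arr[0]=4
[1,1] mid=1 arr[1]=5
Total: 4 comparisons


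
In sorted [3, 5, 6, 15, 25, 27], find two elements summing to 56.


Two pointers: lo=0, hi=5
No pair sums to 56


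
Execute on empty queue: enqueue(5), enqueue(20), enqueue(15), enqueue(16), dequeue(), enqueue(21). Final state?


enqueue(5) -> [5]
enqueue(20) -> [5, 20]
enqueue(15) -> [5, 20, 15]
enqueue(16) -> [5, 20, 15, 16]
dequeue() returns 5 -> [20, 15, 16]
enqueue(21) -> [20, 15, 16, 21]
Final queue (front to back): [20, 15, 16, 21]


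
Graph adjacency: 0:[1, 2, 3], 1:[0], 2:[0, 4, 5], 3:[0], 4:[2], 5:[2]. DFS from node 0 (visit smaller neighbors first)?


DFS stack-based: start with [0]
Visit order: [0, 1, 2, 4, 5, 3]


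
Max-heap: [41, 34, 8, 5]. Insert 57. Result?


Append 57: [41, 34, 8, 5, 57]
Bubble up: swap idx 4(57) with idx 1(34); swap idx 1(57) with idx 0(41)
Result: [57, 41, 8, 5, 34]


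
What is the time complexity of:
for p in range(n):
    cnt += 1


Per nesting level: O(n) = O(n)
Complexity: O(n)


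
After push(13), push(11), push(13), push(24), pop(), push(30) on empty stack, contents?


push(13) -> [13]
push(11) -> [13, 11]
push(13) -> [13, 11, 13]
push(24) -> [13, 11, 13, 24]
pop() returns 24 -> [13, 11, 13]
push(30) -> [13, 11, 13, 30]
Final stack (bottom to top): [13, 11, 13, 30]


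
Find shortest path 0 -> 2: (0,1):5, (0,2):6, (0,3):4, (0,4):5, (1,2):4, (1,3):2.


Dijkstra from 0:
Distances: {0: 0, 1: 5, 2: 6, 3: 4, 4: 5}
Shortest distance to 2 = 6, path = [0, 2]


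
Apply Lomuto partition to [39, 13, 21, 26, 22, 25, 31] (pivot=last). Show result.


Elements <= 31 go left of pivot.
Result: [13, 21, 26, 22, 25, 31, 39], pivot at index 5


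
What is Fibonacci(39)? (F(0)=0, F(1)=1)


F(n)=F(n-1)+F(n-2)
...F(37)=24157817, F(38)=39088169, F(39)=63245986


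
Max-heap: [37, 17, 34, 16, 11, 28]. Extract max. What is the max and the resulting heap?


Max = 37
Replace root with last, heapify down
Resulting heap: [34, 17, 28, 16, 11]


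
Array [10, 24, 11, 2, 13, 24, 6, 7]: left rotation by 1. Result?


Left rotate by 1: [24, 11, 2, 13, 24, 6, 7, 10]


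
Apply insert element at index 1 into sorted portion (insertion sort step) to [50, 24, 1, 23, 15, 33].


After one pass: [24, 50, 1, 23, 15, 33]


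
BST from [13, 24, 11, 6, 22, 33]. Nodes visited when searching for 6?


BST root = 13
Search for 6: compare at each node
Path: [13, 11, 6]


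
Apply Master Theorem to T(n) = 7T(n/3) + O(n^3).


a=7, b=3, c=3. log_3(7)=1.771 < c=3. Case 3: O(n^c) = O(n^3)
Complexity: O(n^3)


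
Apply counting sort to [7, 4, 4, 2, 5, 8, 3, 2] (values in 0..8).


Count array: [0, 0, 2, 1, 2, 1, 0, 1, 1]
Reconstruct: [2, 2, 3, 4, 4, 5, 7, 8]


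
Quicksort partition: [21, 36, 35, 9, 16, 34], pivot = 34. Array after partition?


Elements <= 34 go left of pivot.
Result: [21, 9, 16, 34, 35, 36], pivot at index 3


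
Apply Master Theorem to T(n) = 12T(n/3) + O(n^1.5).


a=12, b=3, c=1.5. log_3(12)=2.262 > c=1.5. Case 1: O(n^log_b(a)) = O(n^2.262)
Complexity: O(n^2.262)


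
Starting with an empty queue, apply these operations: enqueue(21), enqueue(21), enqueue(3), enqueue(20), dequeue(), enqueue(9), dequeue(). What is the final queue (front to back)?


enqueue(21) -> [21]
enqueue(21) -> [21, 21]
enqueue(3) -> [21, 21, 3]
enqueue(20) -> [21, 21, 3, 20]
dequeue() returns 21 -> [21, 3, 20]
enqueue(9) -> [21, 3, 20, 9]
dequeue() returns 21 -> [3, 20, 9]
Final queue (front to back): [3, 20, 9]


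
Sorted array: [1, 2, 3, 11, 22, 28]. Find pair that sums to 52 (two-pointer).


Two pointers: lo=0, hi=5
No pair sums to 52


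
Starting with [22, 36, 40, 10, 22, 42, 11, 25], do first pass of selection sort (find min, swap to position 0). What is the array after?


After one pass: [10, 36, 40, 22, 22, 42, 11, 25]


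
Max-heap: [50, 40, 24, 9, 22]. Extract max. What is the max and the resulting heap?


Max = 50
Replace root with last, heapify down
Resulting heap: [40, 22, 24, 9]


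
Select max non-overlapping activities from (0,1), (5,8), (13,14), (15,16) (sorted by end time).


Greedy: pick earliest-ending, then skip overlaps.
Selected (4 activities): [(0, 1), (5, 8), (13, 14), (15, 16)]


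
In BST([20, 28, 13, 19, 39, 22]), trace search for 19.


BST root = 20
Search for 19: compare at each node
Path: [20, 13, 19]


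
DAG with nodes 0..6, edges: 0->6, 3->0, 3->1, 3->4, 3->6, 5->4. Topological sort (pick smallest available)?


Kahn's algorithm, process smallest node first
Order: [2, 3, 0, 1, 5, 4, 6]


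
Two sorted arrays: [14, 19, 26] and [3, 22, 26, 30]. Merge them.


Compare heads, take smaller each step.
Merged: [3, 14, 19, 22, 26, 26, 30]


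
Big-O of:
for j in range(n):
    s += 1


Per nesting level: O(n) = O(n)
Complexity: O(n)


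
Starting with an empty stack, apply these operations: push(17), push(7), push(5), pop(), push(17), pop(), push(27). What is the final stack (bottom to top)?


push(17) -> [17]
push(7) -> [17, 7]
push(5) -> [17, 7, 5]
pop() returns 5 -> [17, 7]
push(17) -> [17, 7, 17]
pop() returns 17 -> [17, 7]
push(27) -> [17, 7, 27]
Final stack (bottom to top): [17, 7, 27]


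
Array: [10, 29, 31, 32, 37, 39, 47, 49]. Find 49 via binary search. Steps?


Search for 49:
[0,7] mid=3 arr[3]=32
[4,7] mid=5 arr[5]=39
[6,7] mid=6 arr[6]=47
[7,7] mid=7 arr[7]=49
Total: 4 comparisons


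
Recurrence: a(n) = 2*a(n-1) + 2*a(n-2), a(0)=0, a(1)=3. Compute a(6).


Build bottom-up:
...a(4)=48, a(5)=132, a(6)=2*132+2*48=360


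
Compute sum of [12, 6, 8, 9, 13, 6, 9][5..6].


Prefix sums: [0, 12, 18, 26, 35, 48, 54, 63]
Sum[5..6] = prefix[7] - prefix[5] = 63 - 48 = 15


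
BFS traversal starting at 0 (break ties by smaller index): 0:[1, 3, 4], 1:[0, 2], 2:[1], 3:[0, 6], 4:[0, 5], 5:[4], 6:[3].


BFS queue: start with [0]
Visit order: [0, 1, 3, 4, 2, 6, 5]


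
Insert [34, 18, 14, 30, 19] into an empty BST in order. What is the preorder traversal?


Root = 34; build tree by BST insertion.
Preorder traversal: [34, 18, 14, 30, 19]


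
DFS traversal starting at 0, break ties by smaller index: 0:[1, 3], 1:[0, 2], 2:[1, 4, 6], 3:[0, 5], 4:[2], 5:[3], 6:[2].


DFS stack-based: start with [0]
Visit order: [0, 1, 2, 4, 6, 3, 5]


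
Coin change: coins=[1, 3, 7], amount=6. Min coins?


dp[0]=0; dp[i]=1+min(dp[i-c] for c in coins)
...dp[1]=1, dp[2]=2, dp[3]=1, dp[4]=2, dp[5]=3, dp[6]=2
Minimum coins for 6 = 2


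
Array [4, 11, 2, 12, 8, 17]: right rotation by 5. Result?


Right rotate by 5: [11, 2, 12, 8, 17, 4]


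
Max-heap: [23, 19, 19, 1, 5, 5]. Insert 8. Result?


Append 8: [23, 19, 19, 1, 5, 5, 8]
Bubble up: no swaps needed
Result: [23, 19, 19, 1, 5, 5, 8]


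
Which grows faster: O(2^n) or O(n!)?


exponential grows slower than factorial
O(2^n) is asymptotically smaller; O(n!) grows faster


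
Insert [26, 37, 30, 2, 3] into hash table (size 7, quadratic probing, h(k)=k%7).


Insertions: 26->slot 5; 37->slot 2; 30->slot 3; 2->slot 6; 3->slot 4
Table: [None, None, 37, 30, 3, 26, 2]


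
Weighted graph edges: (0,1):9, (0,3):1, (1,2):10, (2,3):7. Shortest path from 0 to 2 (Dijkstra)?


Dijkstra from 0:
Distances: {0: 0, 1: 9, 2: 8, 3: 1}
Shortest distance to 2 = 8, path = [0, 3, 2]


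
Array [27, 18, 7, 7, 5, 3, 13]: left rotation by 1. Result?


Left rotate by 1: [18, 7, 7, 5, 3, 13, 27]


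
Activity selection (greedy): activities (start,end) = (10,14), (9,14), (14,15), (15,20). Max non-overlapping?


Greedy: pick earliest-ending, then skip overlaps.
Selected (3 activities): [(10, 14), (14, 15), (15, 20)]


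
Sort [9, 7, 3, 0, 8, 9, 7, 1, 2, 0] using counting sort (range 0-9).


Count array: [2, 1, 1, 1, 0, 0, 0, 2, 1, 2]
Reconstruct: [0, 0, 1, 2, 3, 7, 7, 8, 9, 9]


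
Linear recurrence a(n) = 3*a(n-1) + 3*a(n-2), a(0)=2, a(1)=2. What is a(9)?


Build bottom-up:
...a(7)=8802, a(8)=33372, a(9)=3*33372+3*8802=126522


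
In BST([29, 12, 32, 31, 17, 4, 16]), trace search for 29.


BST root = 29
Search for 29: compare at each node
Path: [29]


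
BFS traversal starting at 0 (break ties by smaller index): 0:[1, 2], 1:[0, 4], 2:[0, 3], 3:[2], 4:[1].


BFS queue: start with [0]
Visit order: [0, 1, 2, 4, 3]


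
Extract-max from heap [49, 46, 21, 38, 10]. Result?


Max = 49
Replace root with last, heapify down
Resulting heap: [46, 38, 21, 10]


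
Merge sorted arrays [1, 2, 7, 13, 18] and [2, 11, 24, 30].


Compare heads, take smaller each step.
Merged: [1, 2, 2, 7, 11, 13, 18, 24, 30]


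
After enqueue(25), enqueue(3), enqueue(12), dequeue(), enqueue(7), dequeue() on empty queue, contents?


enqueue(25) -> [25]
enqueue(3) -> [25, 3]
enqueue(12) -> [25, 3, 12]
dequeue() returns 25 -> [3, 12]
enqueue(7) -> [3, 12, 7]
dequeue() returns 3 -> [12, 7]
Final queue (front to back): [12, 7]


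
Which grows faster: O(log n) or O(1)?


constant grows slower than logarithmic
O(1) is asymptotically smaller; O(log n) grows faster


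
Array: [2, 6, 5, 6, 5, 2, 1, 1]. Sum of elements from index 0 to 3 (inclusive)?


Prefix sums: [0, 2, 8, 13, 19, 24, 26, 27, 28]
Sum[0..3] = prefix[4] - prefix[0] = 19 - 0 = 19


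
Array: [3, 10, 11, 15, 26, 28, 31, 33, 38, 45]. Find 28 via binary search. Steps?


Search for 28:
[0,9] mid=4 arr[4]=26
[5,9] mid=7 arr[7]=33
[5,6] mid=5 arr[5]=28
Total: 3 comparisons


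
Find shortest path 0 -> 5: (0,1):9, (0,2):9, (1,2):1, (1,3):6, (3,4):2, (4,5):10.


Dijkstra from 0:
Distances: {0: 0, 1: 9, 2: 9, 3: 15, 4: 17, 5: 27}
Shortest distance to 5 = 27, path = [0, 1, 3, 4, 5]


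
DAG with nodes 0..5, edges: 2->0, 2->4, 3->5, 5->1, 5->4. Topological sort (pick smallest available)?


Kahn's algorithm, process smallest node first
Order: [2, 0, 3, 5, 1, 4]


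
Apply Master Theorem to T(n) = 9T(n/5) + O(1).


a=9, b=5, c=0. log_5(9)=1.365 > c=0. Case 1: O(n^log_b(a)) = O(n^1.365)
Complexity: O(n^1.365)


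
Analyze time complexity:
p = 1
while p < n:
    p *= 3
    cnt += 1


Per nesting level: O(log n) = O(log n)
Complexity: O(log n)


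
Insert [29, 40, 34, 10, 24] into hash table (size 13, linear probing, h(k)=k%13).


Insertions: 29->slot 3; 40->slot 1; 34->slot 8; 10->slot 10; 24->slot 11
Table: [None, 40, None, 29, None, None, None, None, 34, None, 10, 24, None]


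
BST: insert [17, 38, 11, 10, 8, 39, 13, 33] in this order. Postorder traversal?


Root = 17; build tree by BST insertion.
Postorder traversal: [8, 10, 13, 11, 33, 39, 38, 17]


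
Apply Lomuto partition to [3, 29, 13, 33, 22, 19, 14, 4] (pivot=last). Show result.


Elements <= 4 go left of pivot.
Result: [3, 4, 13, 33, 22, 19, 14, 29], pivot at index 1


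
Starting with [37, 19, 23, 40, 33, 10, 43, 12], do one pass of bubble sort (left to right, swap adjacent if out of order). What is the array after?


After one pass: [19, 23, 37, 33, 10, 40, 12, 43]


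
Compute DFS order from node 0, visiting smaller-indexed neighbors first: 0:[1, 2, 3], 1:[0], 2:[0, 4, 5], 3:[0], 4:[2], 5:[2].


DFS stack-based: start with [0]
Visit order: [0, 1, 2, 4, 5, 3]


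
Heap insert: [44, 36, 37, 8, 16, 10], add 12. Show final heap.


Append 12: [44, 36, 37, 8, 16, 10, 12]
Bubble up: no swaps needed
Result: [44, 36, 37, 8, 16, 10, 12]
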